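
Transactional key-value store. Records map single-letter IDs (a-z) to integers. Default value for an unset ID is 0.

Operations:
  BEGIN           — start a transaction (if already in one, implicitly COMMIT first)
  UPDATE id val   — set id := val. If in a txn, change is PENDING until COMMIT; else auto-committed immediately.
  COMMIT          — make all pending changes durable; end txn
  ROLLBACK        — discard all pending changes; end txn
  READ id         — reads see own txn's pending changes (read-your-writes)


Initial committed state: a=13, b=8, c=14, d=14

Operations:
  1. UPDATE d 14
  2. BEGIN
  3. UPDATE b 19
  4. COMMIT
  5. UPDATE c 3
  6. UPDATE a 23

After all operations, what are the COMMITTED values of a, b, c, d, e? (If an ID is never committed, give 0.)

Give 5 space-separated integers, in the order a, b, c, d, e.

Initial committed: {a=13, b=8, c=14, d=14}
Op 1: UPDATE d=14 (auto-commit; committed d=14)
Op 2: BEGIN: in_txn=True, pending={}
Op 3: UPDATE b=19 (pending; pending now {b=19})
Op 4: COMMIT: merged ['b'] into committed; committed now {a=13, b=19, c=14, d=14}
Op 5: UPDATE c=3 (auto-commit; committed c=3)
Op 6: UPDATE a=23 (auto-commit; committed a=23)
Final committed: {a=23, b=19, c=3, d=14}

Answer: 23 19 3 14 0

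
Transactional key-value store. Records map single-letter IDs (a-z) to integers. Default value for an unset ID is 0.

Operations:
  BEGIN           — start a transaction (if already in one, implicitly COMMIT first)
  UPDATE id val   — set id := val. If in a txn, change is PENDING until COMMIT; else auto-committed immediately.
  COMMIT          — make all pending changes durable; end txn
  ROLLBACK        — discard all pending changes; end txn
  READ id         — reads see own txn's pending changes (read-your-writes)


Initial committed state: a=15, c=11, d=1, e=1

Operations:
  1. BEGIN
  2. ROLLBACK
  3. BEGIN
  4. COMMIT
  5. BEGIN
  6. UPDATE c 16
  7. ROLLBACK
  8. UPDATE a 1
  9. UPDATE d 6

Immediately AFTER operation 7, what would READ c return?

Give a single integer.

Initial committed: {a=15, c=11, d=1, e=1}
Op 1: BEGIN: in_txn=True, pending={}
Op 2: ROLLBACK: discarded pending []; in_txn=False
Op 3: BEGIN: in_txn=True, pending={}
Op 4: COMMIT: merged [] into committed; committed now {a=15, c=11, d=1, e=1}
Op 5: BEGIN: in_txn=True, pending={}
Op 6: UPDATE c=16 (pending; pending now {c=16})
Op 7: ROLLBACK: discarded pending ['c']; in_txn=False
After op 7: visible(c) = 11 (pending={}, committed={a=15, c=11, d=1, e=1})

Answer: 11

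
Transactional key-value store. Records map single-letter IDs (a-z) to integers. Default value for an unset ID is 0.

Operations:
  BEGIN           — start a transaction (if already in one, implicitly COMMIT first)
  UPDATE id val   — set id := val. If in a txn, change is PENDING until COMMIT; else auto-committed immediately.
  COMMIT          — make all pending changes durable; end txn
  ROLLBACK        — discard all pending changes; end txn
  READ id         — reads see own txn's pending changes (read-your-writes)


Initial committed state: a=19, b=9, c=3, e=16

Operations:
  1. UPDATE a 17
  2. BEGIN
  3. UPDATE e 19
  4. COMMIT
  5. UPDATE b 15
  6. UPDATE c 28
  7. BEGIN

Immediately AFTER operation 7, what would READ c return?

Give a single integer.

Initial committed: {a=19, b=9, c=3, e=16}
Op 1: UPDATE a=17 (auto-commit; committed a=17)
Op 2: BEGIN: in_txn=True, pending={}
Op 3: UPDATE e=19 (pending; pending now {e=19})
Op 4: COMMIT: merged ['e'] into committed; committed now {a=17, b=9, c=3, e=19}
Op 5: UPDATE b=15 (auto-commit; committed b=15)
Op 6: UPDATE c=28 (auto-commit; committed c=28)
Op 7: BEGIN: in_txn=True, pending={}
After op 7: visible(c) = 28 (pending={}, committed={a=17, b=15, c=28, e=19})

Answer: 28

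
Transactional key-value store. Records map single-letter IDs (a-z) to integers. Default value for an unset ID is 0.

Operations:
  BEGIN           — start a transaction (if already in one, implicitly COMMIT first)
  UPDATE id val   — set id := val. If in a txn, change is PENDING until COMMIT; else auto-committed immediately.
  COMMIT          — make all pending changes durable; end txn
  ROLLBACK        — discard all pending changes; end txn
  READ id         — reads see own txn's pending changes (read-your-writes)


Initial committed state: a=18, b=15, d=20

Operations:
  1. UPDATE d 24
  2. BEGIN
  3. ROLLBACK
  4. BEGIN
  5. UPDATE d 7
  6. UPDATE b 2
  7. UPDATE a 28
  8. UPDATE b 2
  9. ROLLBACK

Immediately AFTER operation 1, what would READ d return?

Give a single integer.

Initial committed: {a=18, b=15, d=20}
Op 1: UPDATE d=24 (auto-commit; committed d=24)
After op 1: visible(d) = 24 (pending={}, committed={a=18, b=15, d=24})

Answer: 24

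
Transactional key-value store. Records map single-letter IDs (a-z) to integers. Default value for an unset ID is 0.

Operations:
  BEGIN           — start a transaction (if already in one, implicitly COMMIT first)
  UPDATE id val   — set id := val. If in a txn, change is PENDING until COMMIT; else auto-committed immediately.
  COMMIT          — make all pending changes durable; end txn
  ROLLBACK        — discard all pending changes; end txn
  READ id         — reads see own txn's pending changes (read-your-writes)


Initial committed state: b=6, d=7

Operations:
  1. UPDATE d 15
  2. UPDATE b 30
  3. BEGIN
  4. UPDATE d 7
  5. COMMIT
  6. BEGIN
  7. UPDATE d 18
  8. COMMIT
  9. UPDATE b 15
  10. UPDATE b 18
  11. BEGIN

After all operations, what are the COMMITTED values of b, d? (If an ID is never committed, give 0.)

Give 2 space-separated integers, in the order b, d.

Initial committed: {b=6, d=7}
Op 1: UPDATE d=15 (auto-commit; committed d=15)
Op 2: UPDATE b=30 (auto-commit; committed b=30)
Op 3: BEGIN: in_txn=True, pending={}
Op 4: UPDATE d=7 (pending; pending now {d=7})
Op 5: COMMIT: merged ['d'] into committed; committed now {b=30, d=7}
Op 6: BEGIN: in_txn=True, pending={}
Op 7: UPDATE d=18 (pending; pending now {d=18})
Op 8: COMMIT: merged ['d'] into committed; committed now {b=30, d=18}
Op 9: UPDATE b=15 (auto-commit; committed b=15)
Op 10: UPDATE b=18 (auto-commit; committed b=18)
Op 11: BEGIN: in_txn=True, pending={}
Final committed: {b=18, d=18}

Answer: 18 18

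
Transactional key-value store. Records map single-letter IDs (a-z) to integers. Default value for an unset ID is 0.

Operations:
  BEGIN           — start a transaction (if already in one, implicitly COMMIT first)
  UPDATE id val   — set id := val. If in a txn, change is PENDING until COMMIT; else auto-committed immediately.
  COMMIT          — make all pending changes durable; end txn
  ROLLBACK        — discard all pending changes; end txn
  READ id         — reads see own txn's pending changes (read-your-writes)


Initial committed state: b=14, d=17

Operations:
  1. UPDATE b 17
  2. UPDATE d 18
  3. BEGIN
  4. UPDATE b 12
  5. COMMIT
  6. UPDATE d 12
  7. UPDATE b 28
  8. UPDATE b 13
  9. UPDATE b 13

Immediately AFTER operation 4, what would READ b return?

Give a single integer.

Initial committed: {b=14, d=17}
Op 1: UPDATE b=17 (auto-commit; committed b=17)
Op 2: UPDATE d=18 (auto-commit; committed d=18)
Op 3: BEGIN: in_txn=True, pending={}
Op 4: UPDATE b=12 (pending; pending now {b=12})
After op 4: visible(b) = 12 (pending={b=12}, committed={b=17, d=18})

Answer: 12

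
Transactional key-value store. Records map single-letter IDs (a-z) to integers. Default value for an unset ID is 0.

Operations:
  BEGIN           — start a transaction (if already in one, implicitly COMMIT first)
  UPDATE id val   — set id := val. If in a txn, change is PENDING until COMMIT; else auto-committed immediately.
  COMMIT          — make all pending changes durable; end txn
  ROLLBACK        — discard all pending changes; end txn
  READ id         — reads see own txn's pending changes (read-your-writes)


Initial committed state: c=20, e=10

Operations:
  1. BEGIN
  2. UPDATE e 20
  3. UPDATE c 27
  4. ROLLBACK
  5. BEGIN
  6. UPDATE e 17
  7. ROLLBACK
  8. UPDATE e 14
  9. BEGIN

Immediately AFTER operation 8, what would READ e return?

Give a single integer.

Initial committed: {c=20, e=10}
Op 1: BEGIN: in_txn=True, pending={}
Op 2: UPDATE e=20 (pending; pending now {e=20})
Op 3: UPDATE c=27 (pending; pending now {c=27, e=20})
Op 4: ROLLBACK: discarded pending ['c', 'e']; in_txn=False
Op 5: BEGIN: in_txn=True, pending={}
Op 6: UPDATE e=17 (pending; pending now {e=17})
Op 7: ROLLBACK: discarded pending ['e']; in_txn=False
Op 8: UPDATE e=14 (auto-commit; committed e=14)
After op 8: visible(e) = 14 (pending={}, committed={c=20, e=14})

Answer: 14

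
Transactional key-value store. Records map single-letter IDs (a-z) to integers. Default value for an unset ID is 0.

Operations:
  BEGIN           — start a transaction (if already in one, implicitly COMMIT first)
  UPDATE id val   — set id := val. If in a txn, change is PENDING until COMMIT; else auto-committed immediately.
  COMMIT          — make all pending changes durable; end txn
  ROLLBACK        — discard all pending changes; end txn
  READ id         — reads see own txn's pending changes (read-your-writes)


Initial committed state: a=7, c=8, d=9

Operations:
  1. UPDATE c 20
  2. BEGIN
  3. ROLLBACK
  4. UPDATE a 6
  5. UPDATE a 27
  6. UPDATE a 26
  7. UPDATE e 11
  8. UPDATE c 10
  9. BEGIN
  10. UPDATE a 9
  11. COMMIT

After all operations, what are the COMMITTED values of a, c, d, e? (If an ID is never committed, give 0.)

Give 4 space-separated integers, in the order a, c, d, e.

Answer: 9 10 9 11

Derivation:
Initial committed: {a=7, c=8, d=9}
Op 1: UPDATE c=20 (auto-commit; committed c=20)
Op 2: BEGIN: in_txn=True, pending={}
Op 3: ROLLBACK: discarded pending []; in_txn=False
Op 4: UPDATE a=6 (auto-commit; committed a=6)
Op 5: UPDATE a=27 (auto-commit; committed a=27)
Op 6: UPDATE a=26 (auto-commit; committed a=26)
Op 7: UPDATE e=11 (auto-commit; committed e=11)
Op 8: UPDATE c=10 (auto-commit; committed c=10)
Op 9: BEGIN: in_txn=True, pending={}
Op 10: UPDATE a=9 (pending; pending now {a=9})
Op 11: COMMIT: merged ['a'] into committed; committed now {a=9, c=10, d=9, e=11}
Final committed: {a=9, c=10, d=9, e=11}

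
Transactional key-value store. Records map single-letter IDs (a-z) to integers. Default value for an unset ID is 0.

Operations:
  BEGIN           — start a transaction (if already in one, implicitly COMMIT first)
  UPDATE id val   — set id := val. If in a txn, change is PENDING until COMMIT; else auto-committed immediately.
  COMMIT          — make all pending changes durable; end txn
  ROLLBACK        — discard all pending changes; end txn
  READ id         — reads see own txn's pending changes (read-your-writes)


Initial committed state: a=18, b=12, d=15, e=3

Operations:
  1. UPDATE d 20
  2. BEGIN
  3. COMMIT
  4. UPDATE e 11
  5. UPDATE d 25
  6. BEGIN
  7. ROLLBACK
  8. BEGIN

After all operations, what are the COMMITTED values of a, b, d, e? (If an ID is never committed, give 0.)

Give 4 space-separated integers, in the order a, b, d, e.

Initial committed: {a=18, b=12, d=15, e=3}
Op 1: UPDATE d=20 (auto-commit; committed d=20)
Op 2: BEGIN: in_txn=True, pending={}
Op 3: COMMIT: merged [] into committed; committed now {a=18, b=12, d=20, e=3}
Op 4: UPDATE e=11 (auto-commit; committed e=11)
Op 5: UPDATE d=25 (auto-commit; committed d=25)
Op 6: BEGIN: in_txn=True, pending={}
Op 7: ROLLBACK: discarded pending []; in_txn=False
Op 8: BEGIN: in_txn=True, pending={}
Final committed: {a=18, b=12, d=25, e=11}

Answer: 18 12 25 11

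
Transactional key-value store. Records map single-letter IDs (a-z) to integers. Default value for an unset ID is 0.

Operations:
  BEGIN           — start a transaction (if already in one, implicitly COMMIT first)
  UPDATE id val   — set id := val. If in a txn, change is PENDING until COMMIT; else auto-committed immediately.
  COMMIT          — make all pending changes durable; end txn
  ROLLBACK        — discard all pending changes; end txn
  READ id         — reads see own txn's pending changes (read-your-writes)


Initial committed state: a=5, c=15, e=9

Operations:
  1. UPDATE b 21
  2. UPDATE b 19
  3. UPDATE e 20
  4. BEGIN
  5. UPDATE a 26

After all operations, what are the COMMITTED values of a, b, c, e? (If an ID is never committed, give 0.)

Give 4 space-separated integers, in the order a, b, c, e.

Answer: 5 19 15 20

Derivation:
Initial committed: {a=5, c=15, e=9}
Op 1: UPDATE b=21 (auto-commit; committed b=21)
Op 2: UPDATE b=19 (auto-commit; committed b=19)
Op 3: UPDATE e=20 (auto-commit; committed e=20)
Op 4: BEGIN: in_txn=True, pending={}
Op 5: UPDATE a=26 (pending; pending now {a=26})
Final committed: {a=5, b=19, c=15, e=20}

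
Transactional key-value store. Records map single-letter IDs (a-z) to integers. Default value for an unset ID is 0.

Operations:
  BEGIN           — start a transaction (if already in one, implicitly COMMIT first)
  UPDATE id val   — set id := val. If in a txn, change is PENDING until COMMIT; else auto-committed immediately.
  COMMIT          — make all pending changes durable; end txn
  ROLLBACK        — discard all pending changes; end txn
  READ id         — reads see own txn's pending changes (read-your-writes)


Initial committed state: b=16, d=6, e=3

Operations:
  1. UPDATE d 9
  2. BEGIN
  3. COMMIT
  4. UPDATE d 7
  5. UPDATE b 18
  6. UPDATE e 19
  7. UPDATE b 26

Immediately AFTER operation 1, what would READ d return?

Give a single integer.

Answer: 9

Derivation:
Initial committed: {b=16, d=6, e=3}
Op 1: UPDATE d=9 (auto-commit; committed d=9)
After op 1: visible(d) = 9 (pending={}, committed={b=16, d=9, e=3})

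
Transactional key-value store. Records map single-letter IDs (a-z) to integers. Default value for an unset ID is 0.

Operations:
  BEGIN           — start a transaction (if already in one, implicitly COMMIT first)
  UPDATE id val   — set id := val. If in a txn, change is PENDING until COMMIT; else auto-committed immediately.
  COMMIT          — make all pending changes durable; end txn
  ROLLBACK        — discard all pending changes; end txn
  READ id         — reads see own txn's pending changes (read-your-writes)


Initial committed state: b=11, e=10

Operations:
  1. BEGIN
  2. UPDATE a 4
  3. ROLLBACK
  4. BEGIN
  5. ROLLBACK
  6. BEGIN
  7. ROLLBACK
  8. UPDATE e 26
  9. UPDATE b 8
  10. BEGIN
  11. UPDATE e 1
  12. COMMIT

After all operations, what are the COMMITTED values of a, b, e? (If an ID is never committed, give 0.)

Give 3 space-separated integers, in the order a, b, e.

Initial committed: {b=11, e=10}
Op 1: BEGIN: in_txn=True, pending={}
Op 2: UPDATE a=4 (pending; pending now {a=4})
Op 3: ROLLBACK: discarded pending ['a']; in_txn=False
Op 4: BEGIN: in_txn=True, pending={}
Op 5: ROLLBACK: discarded pending []; in_txn=False
Op 6: BEGIN: in_txn=True, pending={}
Op 7: ROLLBACK: discarded pending []; in_txn=False
Op 8: UPDATE e=26 (auto-commit; committed e=26)
Op 9: UPDATE b=8 (auto-commit; committed b=8)
Op 10: BEGIN: in_txn=True, pending={}
Op 11: UPDATE e=1 (pending; pending now {e=1})
Op 12: COMMIT: merged ['e'] into committed; committed now {b=8, e=1}
Final committed: {b=8, e=1}

Answer: 0 8 1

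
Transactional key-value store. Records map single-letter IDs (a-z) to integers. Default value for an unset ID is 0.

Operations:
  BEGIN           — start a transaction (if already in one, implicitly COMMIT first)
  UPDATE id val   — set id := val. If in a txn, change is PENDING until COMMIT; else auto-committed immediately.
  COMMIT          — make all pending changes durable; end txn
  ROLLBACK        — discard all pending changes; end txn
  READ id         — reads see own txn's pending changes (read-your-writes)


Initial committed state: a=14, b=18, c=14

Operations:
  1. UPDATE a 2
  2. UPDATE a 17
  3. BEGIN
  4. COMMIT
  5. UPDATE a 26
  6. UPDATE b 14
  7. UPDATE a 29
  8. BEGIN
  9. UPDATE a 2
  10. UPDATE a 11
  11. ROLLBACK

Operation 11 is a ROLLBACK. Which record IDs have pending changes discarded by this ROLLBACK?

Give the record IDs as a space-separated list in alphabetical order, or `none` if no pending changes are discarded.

Initial committed: {a=14, b=18, c=14}
Op 1: UPDATE a=2 (auto-commit; committed a=2)
Op 2: UPDATE a=17 (auto-commit; committed a=17)
Op 3: BEGIN: in_txn=True, pending={}
Op 4: COMMIT: merged [] into committed; committed now {a=17, b=18, c=14}
Op 5: UPDATE a=26 (auto-commit; committed a=26)
Op 6: UPDATE b=14 (auto-commit; committed b=14)
Op 7: UPDATE a=29 (auto-commit; committed a=29)
Op 8: BEGIN: in_txn=True, pending={}
Op 9: UPDATE a=2 (pending; pending now {a=2})
Op 10: UPDATE a=11 (pending; pending now {a=11})
Op 11: ROLLBACK: discarded pending ['a']; in_txn=False
ROLLBACK at op 11 discards: ['a']

Answer: a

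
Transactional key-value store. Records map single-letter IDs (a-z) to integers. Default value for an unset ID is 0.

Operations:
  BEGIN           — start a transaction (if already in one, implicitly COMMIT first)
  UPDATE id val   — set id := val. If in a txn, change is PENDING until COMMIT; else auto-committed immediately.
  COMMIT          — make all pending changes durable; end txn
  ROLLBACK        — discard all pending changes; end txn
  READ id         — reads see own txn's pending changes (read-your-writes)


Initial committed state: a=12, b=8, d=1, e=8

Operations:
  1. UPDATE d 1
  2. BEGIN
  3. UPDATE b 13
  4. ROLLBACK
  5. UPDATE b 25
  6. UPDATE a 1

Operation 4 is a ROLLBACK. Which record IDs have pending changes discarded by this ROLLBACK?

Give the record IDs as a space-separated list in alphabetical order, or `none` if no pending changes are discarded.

Answer: b

Derivation:
Initial committed: {a=12, b=8, d=1, e=8}
Op 1: UPDATE d=1 (auto-commit; committed d=1)
Op 2: BEGIN: in_txn=True, pending={}
Op 3: UPDATE b=13 (pending; pending now {b=13})
Op 4: ROLLBACK: discarded pending ['b']; in_txn=False
Op 5: UPDATE b=25 (auto-commit; committed b=25)
Op 6: UPDATE a=1 (auto-commit; committed a=1)
ROLLBACK at op 4 discards: ['b']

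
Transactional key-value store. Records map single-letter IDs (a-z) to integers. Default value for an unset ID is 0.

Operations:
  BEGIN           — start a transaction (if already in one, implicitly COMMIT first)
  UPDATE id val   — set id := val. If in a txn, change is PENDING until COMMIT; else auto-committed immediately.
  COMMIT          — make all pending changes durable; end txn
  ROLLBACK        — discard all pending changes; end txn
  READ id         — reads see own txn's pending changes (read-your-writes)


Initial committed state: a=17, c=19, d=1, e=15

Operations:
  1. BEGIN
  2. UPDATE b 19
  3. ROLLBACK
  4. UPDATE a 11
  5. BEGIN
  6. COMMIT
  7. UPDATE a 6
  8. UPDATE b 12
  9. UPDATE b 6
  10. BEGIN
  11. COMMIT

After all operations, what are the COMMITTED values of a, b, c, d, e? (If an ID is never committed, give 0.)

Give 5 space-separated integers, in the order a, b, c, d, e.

Initial committed: {a=17, c=19, d=1, e=15}
Op 1: BEGIN: in_txn=True, pending={}
Op 2: UPDATE b=19 (pending; pending now {b=19})
Op 3: ROLLBACK: discarded pending ['b']; in_txn=False
Op 4: UPDATE a=11 (auto-commit; committed a=11)
Op 5: BEGIN: in_txn=True, pending={}
Op 6: COMMIT: merged [] into committed; committed now {a=11, c=19, d=1, e=15}
Op 7: UPDATE a=6 (auto-commit; committed a=6)
Op 8: UPDATE b=12 (auto-commit; committed b=12)
Op 9: UPDATE b=6 (auto-commit; committed b=6)
Op 10: BEGIN: in_txn=True, pending={}
Op 11: COMMIT: merged [] into committed; committed now {a=6, b=6, c=19, d=1, e=15}
Final committed: {a=6, b=6, c=19, d=1, e=15}

Answer: 6 6 19 1 15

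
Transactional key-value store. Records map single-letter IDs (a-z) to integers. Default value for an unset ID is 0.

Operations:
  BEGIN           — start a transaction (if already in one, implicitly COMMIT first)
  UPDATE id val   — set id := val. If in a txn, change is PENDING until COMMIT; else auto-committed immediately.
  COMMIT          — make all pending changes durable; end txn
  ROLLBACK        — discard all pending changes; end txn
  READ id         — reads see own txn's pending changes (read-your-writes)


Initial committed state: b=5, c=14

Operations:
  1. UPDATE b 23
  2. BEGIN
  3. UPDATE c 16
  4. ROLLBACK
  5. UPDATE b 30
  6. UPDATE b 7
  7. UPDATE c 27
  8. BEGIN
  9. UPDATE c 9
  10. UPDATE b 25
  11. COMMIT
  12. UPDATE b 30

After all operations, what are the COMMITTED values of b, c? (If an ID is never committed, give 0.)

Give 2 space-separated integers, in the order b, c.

Initial committed: {b=5, c=14}
Op 1: UPDATE b=23 (auto-commit; committed b=23)
Op 2: BEGIN: in_txn=True, pending={}
Op 3: UPDATE c=16 (pending; pending now {c=16})
Op 4: ROLLBACK: discarded pending ['c']; in_txn=False
Op 5: UPDATE b=30 (auto-commit; committed b=30)
Op 6: UPDATE b=7 (auto-commit; committed b=7)
Op 7: UPDATE c=27 (auto-commit; committed c=27)
Op 8: BEGIN: in_txn=True, pending={}
Op 9: UPDATE c=9 (pending; pending now {c=9})
Op 10: UPDATE b=25 (pending; pending now {b=25, c=9})
Op 11: COMMIT: merged ['b', 'c'] into committed; committed now {b=25, c=9}
Op 12: UPDATE b=30 (auto-commit; committed b=30)
Final committed: {b=30, c=9}

Answer: 30 9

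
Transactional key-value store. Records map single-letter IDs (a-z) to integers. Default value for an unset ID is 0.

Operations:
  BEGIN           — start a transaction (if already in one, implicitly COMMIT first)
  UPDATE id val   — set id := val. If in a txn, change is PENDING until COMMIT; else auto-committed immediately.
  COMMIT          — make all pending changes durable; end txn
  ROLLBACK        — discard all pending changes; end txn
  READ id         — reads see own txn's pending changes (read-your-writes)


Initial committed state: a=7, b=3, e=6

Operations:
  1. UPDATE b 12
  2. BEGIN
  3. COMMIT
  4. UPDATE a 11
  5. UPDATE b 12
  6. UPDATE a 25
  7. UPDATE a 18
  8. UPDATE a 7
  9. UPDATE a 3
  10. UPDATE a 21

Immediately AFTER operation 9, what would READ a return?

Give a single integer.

Answer: 3

Derivation:
Initial committed: {a=7, b=3, e=6}
Op 1: UPDATE b=12 (auto-commit; committed b=12)
Op 2: BEGIN: in_txn=True, pending={}
Op 3: COMMIT: merged [] into committed; committed now {a=7, b=12, e=6}
Op 4: UPDATE a=11 (auto-commit; committed a=11)
Op 5: UPDATE b=12 (auto-commit; committed b=12)
Op 6: UPDATE a=25 (auto-commit; committed a=25)
Op 7: UPDATE a=18 (auto-commit; committed a=18)
Op 8: UPDATE a=7 (auto-commit; committed a=7)
Op 9: UPDATE a=3 (auto-commit; committed a=3)
After op 9: visible(a) = 3 (pending={}, committed={a=3, b=12, e=6})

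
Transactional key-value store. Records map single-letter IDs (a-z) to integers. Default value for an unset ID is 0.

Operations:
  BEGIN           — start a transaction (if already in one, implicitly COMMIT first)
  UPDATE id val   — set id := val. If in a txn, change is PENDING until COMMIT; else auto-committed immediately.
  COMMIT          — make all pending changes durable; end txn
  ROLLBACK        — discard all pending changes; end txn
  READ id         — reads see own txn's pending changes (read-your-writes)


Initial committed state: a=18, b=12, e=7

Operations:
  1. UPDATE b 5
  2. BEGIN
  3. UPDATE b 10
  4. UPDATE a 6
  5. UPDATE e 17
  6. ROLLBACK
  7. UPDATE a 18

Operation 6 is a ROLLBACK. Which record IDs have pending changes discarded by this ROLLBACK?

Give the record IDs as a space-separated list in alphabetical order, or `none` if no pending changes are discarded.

Answer: a b e

Derivation:
Initial committed: {a=18, b=12, e=7}
Op 1: UPDATE b=5 (auto-commit; committed b=5)
Op 2: BEGIN: in_txn=True, pending={}
Op 3: UPDATE b=10 (pending; pending now {b=10})
Op 4: UPDATE a=6 (pending; pending now {a=6, b=10})
Op 5: UPDATE e=17 (pending; pending now {a=6, b=10, e=17})
Op 6: ROLLBACK: discarded pending ['a', 'b', 'e']; in_txn=False
Op 7: UPDATE a=18 (auto-commit; committed a=18)
ROLLBACK at op 6 discards: ['a', 'b', 'e']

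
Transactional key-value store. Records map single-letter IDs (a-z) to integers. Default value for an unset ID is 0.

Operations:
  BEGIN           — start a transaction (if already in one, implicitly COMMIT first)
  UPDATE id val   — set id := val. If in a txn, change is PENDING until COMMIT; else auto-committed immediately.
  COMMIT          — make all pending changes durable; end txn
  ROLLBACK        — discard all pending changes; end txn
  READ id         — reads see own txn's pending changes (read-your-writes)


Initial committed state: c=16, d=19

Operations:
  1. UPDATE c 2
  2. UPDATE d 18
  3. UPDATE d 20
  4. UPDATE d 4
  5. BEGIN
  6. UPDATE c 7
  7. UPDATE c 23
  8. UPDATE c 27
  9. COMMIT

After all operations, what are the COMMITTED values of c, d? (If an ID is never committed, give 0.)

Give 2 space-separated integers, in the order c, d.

Initial committed: {c=16, d=19}
Op 1: UPDATE c=2 (auto-commit; committed c=2)
Op 2: UPDATE d=18 (auto-commit; committed d=18)
Op 3: UPDATE d=20 (auto-commit; committed d=20)
Op 4: UPDATE d=4 (auto-commit; committed d=4)
Op 5: BEGIN: in_txn=True, pending={}
Op 6: UPDATE c=7 (pending; pending now {c=7})
Op 7: UPDATE c=23 (pending; pending now {c=23})
Op 8: UPDATE c=27 (pending; pending now {c=27})
Op 9: COMMIT: merged ['c'] into committed; committed now {c=27, d=4}
Final committed: {c=27, d=4}

Answer: 27 4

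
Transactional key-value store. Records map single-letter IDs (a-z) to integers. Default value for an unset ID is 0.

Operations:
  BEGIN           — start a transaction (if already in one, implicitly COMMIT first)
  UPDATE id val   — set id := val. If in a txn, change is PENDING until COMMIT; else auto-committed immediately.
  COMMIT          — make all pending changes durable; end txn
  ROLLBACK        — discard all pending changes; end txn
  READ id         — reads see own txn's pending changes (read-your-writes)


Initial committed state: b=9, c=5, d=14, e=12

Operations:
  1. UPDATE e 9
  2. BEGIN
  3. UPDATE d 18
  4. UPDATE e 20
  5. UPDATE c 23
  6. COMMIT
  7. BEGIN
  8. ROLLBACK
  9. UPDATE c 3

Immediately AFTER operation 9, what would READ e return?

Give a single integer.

Answer: 20

Derivation:
Initial committed: {b=9, c=5, d=14, e=12}
Op 1: UPDATE e=9 (auto-commit; committed e=9)
Op 2: BEGIN: in_txn=True, pending={}
Op 3: UPDATE d=18 (pending; pending now {d=18})
Op 4: UPDATE e=20 (pending; pending now {d=18, e=20})
Op 5: UPDATE c=23 (pending; pending now {c=23, d=18, e=20})
Op 6: COMMIT: merged ['c', 'd', 'e'] into committed; committed now {b=9, c=23, d=18, e=20}
Op 7: BEGIN: in_txn=True, pending={}
Op 8: ROLLBACK: discarded pending []; in_txn=False
Op 9: UPDATE c=3 (auto-commit; committed c=3)
After op 9: visible(e) = 20 (pending={}, committed={b=9, c=3, d=18, e=20})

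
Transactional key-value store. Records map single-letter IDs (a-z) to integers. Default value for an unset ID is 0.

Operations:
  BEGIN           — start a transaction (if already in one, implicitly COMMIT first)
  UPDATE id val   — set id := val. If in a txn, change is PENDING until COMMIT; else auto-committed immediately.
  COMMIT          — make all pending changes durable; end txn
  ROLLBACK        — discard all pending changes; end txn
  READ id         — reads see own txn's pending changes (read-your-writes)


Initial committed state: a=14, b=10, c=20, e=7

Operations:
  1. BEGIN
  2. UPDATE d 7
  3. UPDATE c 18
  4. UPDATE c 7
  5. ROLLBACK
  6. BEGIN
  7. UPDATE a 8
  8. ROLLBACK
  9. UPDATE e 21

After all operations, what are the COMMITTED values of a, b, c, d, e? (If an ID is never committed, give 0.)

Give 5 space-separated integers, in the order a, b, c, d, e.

Answer: 14 10 20 0 21

Derivation:
Initial committed: {a=14, b=10, c=20, e=7}
Op 1: BEGIN: in_txn=True, pending={}
Op 2: UPDATE d=7 (pending; pending now {d=7})
Op 3: UPDATE c=18 (pending; pending now {c=18, d=7})
Op 4: UPDATE c=7 (pending; pending now {c=7, d=7})
Op 5: ROLLBACK: discarded pending ['c', 'd']; in_txn=False
Op 6: BEGIN: in_txn=True, pending={}
Op 7: UPDATE a=8 (pending; pending now {a=8})
Op 8: ROLLBACK: discarded pending ['a']; in_txn=False
Op 9: UPDATE e=21 (auto-commit; committed e=21)
Final committed: {a=14, b=10, c=20, e=21}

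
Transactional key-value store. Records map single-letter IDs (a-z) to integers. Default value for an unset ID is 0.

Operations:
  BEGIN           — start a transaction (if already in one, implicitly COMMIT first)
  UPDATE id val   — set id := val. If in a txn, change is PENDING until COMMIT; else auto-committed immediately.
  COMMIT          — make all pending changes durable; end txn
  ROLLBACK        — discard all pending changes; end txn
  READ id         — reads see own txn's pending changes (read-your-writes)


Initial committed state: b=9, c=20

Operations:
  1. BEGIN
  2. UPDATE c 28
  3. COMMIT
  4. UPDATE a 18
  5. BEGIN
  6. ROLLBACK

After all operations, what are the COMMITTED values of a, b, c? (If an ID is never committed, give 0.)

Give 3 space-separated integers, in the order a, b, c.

Answer: 18 9 28

Derivation:
Initial committed: {b=9, c=20}
Op 1: BEGIN: in_txn=True, pending={}
Op 2: UPDATE c=28 (pending; pending now {c=28})
Op 3: COMMIT: merged ['c'] into committed; committed now {b=9, c=28}
Op 4: UPDATE a=18 (auto-commit; committed a=18)
Op 5: BEGIN: in_txn=True, pending={}
Op 6: ROLLBACK: discarded pending []; in_txn=False
Final committed: {a=18, b=9, c=28}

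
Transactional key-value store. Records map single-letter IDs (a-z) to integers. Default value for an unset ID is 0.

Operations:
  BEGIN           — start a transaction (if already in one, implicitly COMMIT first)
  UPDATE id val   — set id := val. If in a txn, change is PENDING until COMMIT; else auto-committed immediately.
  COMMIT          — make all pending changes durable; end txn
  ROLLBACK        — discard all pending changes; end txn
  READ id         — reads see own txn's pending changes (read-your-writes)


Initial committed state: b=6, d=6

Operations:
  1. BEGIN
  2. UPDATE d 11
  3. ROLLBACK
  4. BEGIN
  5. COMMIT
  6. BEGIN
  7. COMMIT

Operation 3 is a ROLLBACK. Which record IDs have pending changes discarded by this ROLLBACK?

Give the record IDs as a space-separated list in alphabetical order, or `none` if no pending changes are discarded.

Initial committed: {b=6, d=6}
Op 1: BEGIN: in_txn=True, pending={}
Op 2: UPDATE d=11 (pending; pending now {d=11})
Op 3: ROLLBACK: discarded pending ['d']; in_txn=False
Op 4: BEGIN: in_txn=True, pending={}
Op 5: COMMIT: merged [] into committed; committed now {b=6, d=6}
Op 6: BEGIN: in_txn=True, pending={}
Op 7: COMMIT: merged [] into committed; committed now {b=6, d=6}
ROLLBACK at op 3 discards: ['d']

Answer: d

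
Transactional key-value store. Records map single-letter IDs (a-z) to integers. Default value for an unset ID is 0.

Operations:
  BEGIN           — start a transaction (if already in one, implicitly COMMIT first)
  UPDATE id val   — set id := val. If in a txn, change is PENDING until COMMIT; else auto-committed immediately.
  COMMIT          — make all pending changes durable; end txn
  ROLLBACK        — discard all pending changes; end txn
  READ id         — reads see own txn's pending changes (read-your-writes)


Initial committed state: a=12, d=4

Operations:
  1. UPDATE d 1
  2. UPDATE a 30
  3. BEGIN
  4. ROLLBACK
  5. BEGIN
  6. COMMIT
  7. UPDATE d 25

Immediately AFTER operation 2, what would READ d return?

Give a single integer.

Initial committed: {a=12, d=4}
Op 1: UPDATE d=1 (auto-commit; committed d=1)
Op 2: UPDATE a=30 (auto-commit; committed a=30)
After op 2: visible(d) = 1 (pending={}, committed={a=30, d=1})

Answer: 1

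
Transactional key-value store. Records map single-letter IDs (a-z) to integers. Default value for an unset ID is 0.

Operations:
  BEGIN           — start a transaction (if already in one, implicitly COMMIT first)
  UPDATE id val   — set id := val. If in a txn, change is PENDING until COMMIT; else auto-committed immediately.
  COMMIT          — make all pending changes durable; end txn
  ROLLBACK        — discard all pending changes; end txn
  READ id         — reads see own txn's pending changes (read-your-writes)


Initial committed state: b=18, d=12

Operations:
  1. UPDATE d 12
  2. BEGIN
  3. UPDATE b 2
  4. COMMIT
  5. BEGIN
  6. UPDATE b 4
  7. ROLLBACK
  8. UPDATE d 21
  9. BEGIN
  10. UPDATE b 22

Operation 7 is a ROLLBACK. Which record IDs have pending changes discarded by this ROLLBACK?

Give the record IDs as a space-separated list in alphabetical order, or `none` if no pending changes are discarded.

Answer: b

Derivation:
Initial committed: {b=18, d=12}
Op 1: UPDATE d=12 (auto-commit; committed d=12)
Op 2: BEGIN: in_txn=True, pending={}
Op 3: UPDATE b=2 (pending; pending now {b=2})
Op 4: COMMIT: merged ['b'] into committed; committed now {b=2, d=12}
Op 5: BEGIN: in_txn=True, pending={}
Op 6: UPDATE b=4 (pending; pending now {b=4})
Op 7: ROLLBACK: discarded pending ['b']; in_txn=False
Op 8: UPDATE d=21 (auto-commit; committed d=21)
Op 9: BEGIN: in_txn=True, pending={}
Op 10: UPDATE b=22 (pending; pending now {b=22})
ROLLBACK at op 7 discards: ['b']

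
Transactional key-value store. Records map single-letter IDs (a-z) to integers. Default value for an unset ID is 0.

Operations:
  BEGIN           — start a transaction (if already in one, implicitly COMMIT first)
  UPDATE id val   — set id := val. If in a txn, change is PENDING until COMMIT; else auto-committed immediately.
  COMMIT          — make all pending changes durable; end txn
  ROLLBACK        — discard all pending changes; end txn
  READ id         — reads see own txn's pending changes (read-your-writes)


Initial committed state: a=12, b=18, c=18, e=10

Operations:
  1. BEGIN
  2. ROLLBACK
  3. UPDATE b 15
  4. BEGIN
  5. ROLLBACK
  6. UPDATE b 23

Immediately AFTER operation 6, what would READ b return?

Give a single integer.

Initial committed: {a=12, b=18, c=18, e=10}
Op 1: BEGIN: in_txn=True, pending={}
Op 2: ROLLBACK: discarded pending []; in_txn=False
Op 3: UPDATE b=15 (auto-commit; committed b=15)
Op 4: BEGIN: in_txn=True, pending={}
Op 5: ROLLBACK: discarded pending []; in_txn=False
Op 6: UPDATE b=23 (auto-commit; committed b=23)
After op 6: visible(b) = 23 (pending={}, committed={a=12, b=23, c=18, e=10})

Answer: 23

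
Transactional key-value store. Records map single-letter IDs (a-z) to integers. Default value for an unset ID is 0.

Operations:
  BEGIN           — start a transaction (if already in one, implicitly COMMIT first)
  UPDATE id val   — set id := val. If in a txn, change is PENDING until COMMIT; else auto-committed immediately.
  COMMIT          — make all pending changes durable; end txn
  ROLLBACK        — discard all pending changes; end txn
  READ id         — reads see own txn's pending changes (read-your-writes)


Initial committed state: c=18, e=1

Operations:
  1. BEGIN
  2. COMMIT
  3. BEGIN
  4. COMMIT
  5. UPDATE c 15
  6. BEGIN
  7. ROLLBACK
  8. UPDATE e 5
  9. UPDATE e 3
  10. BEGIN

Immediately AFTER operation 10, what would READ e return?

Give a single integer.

Answer: 3

Derivation:
Initial committed: {c=18, e=1}
Op 1: BEGIN: in_txn=True, pending={}
Op 2: COMMIT: merged [] into committed; committed now {c=18, e=1}
Op 3: BEGIN: in_txn=True, pending={}
Op 4: COMMIT: merged [] into committed; committed now {c=18, e=1}
Op 5: UPDATE c=15 (auto-commit; committed c=15)
Op 6: BEGIN: in_txn=True, pending={}
Op 7: ROLLBACK: discarded pending []; in_txn=False
Op 8: UPDATE e=5 (auto-commit; committed e=5)
Op 9: UPDATE e=3 (auto-commit; committed e=3)
Op 10: BEGIN: in_txn=True, pending={}
After op 10: visible(e) = 3 (pending={}, committed={c=15, e=3})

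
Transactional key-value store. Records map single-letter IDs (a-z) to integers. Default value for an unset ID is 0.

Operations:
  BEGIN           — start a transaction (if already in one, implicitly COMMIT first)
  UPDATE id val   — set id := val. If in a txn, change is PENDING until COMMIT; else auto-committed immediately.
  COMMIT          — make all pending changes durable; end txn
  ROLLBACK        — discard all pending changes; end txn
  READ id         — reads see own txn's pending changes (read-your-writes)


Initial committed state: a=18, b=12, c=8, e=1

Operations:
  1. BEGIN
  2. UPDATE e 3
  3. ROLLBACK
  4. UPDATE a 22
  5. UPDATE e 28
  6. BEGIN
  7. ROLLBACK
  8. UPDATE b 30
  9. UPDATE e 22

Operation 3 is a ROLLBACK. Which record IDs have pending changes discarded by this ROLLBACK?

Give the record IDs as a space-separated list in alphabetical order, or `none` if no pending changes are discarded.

Answer: e

Derivation:
Initial committed: {a=18, b=12, c=8, e=1}
Op 1: BEGIN: in_txn=True, pending={}
Op 2: UPDATE e=3 (pending; pending now {e=3})
Op 3: ROLLBACK: discarded pending ['e']; in_txn=False
Op 4: UPDATE a=22 (auto-commit; committed a=22)
Op 5: UPDATE e=28 (auto-commit; committed e=28)
Op 6: BEGIN: in_txn=True, pending={}
Op 7: ROLLBACK: discarded pending []; in_txn=False
Op 8: UPDATE b=30 (auto-commit; committed b=30)
Op 9: UPDATE e=22 (auto-commit; committed e=22)
ROLLBACK at op 3 discards: ['e']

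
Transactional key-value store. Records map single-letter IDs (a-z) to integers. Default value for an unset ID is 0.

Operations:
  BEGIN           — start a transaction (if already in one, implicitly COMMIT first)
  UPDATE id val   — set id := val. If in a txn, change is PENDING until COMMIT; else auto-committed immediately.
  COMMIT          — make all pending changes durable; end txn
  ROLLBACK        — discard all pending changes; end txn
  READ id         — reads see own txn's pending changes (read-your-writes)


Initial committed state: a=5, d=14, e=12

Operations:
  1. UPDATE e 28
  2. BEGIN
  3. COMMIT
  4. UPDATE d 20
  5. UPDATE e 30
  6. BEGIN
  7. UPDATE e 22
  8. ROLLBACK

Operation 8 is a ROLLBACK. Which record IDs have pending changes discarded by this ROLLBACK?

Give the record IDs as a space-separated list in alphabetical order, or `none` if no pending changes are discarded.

Answer: e

Derivation:
Initial committed: {a=5, d=14, e=12}
Op 1: UPDATE e=28 (auto-commit; committed e=28)
Op 2: BEGIN: in_txn=True, pending={}
Op 3: COMMIT: merged [] into committed; committed now {a=5, d=14, e=28}
Op 4: UPDATE d=20 (auto-commit; committed d=20)
Op 5: UPDATE e=30 (auto-commit; committed e=30)
Op 6: BEGIN: in_txn=True, pending={}
Op 7: UPDATE e=22 (pending; pending now {e=22})
Op 8: ROLLBACK: discarded pending ['e']; in_txn=False
ROLLBACK at op 8 discards: ['e']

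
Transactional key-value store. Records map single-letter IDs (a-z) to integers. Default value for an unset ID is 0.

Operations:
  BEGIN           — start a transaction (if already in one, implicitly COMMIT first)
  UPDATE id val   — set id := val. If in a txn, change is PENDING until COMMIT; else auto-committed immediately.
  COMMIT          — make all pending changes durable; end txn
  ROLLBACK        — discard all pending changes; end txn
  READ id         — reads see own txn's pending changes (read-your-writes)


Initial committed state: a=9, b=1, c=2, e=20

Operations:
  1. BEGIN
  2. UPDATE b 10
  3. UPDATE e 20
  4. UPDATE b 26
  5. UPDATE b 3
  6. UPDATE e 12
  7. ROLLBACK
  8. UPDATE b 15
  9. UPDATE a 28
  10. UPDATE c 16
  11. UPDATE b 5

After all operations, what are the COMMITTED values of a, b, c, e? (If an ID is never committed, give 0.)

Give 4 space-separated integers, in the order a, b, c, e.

Answer: 28 5 16 20

Derivation:
Initial committed: {a=9, b=1, c=2, e=20}
Op 1: BEGIN: in_txn=True, pending={}
Op 2: UPDATE b=10 (pending; pending now {b=10})
Op 3: UPDATE e=20 (pending; pending now {b=10, e=20})
Op 4: UPDATE b=26 (pending; pending now {b=26, e=20})
Op 5: UPDATE b=3 (pending; pending now {b=3, e=20})
Op 6: UPDATE e=12 (pending; pending now {b=3, e=12})
Op 7: ROLLBACK: discarded pending ['b', 'e']; in_txn=False
Op 8: UPDATE b=15 (auto-commit; committed b=15)
Op 9: UPDATE a=28 (auto-commit; committed a=28)
Op 10: UPDATE c=16 (auto-commit; committed c=16)
Op 11: UPDATE b=5 (auto-commit; committed b=5)
Final committed: {a=28, b=5, c=16, e=20}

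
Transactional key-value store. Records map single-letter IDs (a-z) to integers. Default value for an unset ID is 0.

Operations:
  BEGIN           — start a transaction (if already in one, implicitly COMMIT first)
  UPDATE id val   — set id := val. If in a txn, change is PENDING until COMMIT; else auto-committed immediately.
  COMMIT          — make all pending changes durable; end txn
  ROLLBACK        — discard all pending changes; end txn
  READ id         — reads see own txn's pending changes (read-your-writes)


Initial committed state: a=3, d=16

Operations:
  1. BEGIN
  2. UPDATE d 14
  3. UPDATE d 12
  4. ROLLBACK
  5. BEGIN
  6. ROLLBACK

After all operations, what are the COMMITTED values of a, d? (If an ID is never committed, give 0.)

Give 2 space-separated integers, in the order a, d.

Initial committed: {a=3, d=16}
Op 1: BEGIN: in_txn=True, pending={}
Op 2: UPDATE d=14 (pending; pending now {d=14})
Op 3: UPDATE d=12 (pending; pending now {d=12})
Op 4: ROLLBACK: discarded pending ['d']; in_txn=False
Op 5: BEGIN: in_txn=True, pending={}
Op 6: ROLLBACK: discarded pending []; in_txn=False
Final committed: {a=3, d=16}

Answer: 3 16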